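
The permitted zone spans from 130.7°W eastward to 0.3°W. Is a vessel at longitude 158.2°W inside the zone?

No

Band width going east from -130.7° to -0.3°: ((-0.3 − -130.7) mod 360) = 130.4°.
Offset of -158.2° east of the west edge: ((-158.2 − -130.7) mod 360) = 332.5°.
332.5° > 130.4° ⇒ outside.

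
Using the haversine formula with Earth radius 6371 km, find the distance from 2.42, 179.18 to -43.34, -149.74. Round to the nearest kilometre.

Δλ = -149.74 − 179.18 = -328.92°; wrapped into (−180°, 180°]: 31.08°.
Δφ = -43.34 − 2.42 = -45.76°.
a = sin²(Δφ/2) + cos φ₁ · cos φ₂ · sin²(Δλ/2) = 0.203323.
c = 2·atan2(√a, √(1−a)) = 0.93558 rad → d = 6371·c ≈ 5960.56 km.

5961 km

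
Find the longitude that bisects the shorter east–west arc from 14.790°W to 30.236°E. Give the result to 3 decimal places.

Signed shortest Δλ from -14.790° to +30.236° is +45.026°.
Midpoint longitude = -14.790° + (+45.026°)/2 = -14.790° + 22.513° = +7.723°.

7.723°E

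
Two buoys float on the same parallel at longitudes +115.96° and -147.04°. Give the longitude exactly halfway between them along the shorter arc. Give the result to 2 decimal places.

+164.46°

Signed shortest Δλ from +115.96° to -147.04° is +97.00°.
Midpoint longitude = +115.96° + (+97.00°)/2 = +115.96° + 48.50° = +164.46°.
(The naïve average (+115.96 + -147.04)/2 = -15.54° is on the wrong side of the globe.)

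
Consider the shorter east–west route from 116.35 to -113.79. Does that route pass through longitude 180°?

Naïve |-113.79 − 116.35| = 230.14° > 180°, so the shorter arc goes the other way round — across 180°.
Signed shortest Δλ = ((-113.79 − 116.35 + 180) mod 360) − 180 = 129.86°.
Going east by 129.86° from +116.35° passes through 180° before reaching -113.79°.

Yes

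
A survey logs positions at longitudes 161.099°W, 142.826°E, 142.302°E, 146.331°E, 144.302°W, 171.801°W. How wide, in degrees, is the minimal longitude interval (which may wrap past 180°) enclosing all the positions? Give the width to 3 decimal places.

73.396°

Sort the longitudes: -171.801°, -161.099°, -144.302°, +142.302°, +142.826°, +146.331°.
Eastward gaps between consecutive values (wrapping around): 10.702°, 16.797°, 286.604°, 0.524°, 3.505°, 41.868°.
Largest gap = 286.604° ⇒ minimal covering band is its complement: 360° − 286.604° = 73.396°.
Band runs from +142.302° eastward to -144.302°, crossing the antimeridian.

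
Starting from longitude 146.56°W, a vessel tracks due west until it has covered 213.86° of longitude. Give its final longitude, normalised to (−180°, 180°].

0.42°W

Start at -146.56°; shift −213.86° → -360.42°.
-360.42° lies outside (−180°, 180°]; add 360° → -0.42°.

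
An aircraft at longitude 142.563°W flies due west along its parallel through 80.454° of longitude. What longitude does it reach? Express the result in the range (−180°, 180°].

136.983°E

Start at -142.563°; shift −80.454° → -223.017°.
-223.017° lies outside (−180°, 180°]; add 360° → +136.983°.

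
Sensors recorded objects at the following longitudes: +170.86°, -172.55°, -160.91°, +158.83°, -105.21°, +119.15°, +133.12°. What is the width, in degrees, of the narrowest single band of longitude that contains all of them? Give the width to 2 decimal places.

Sort the longitudes: -172.55°, -160.91°, -105.21°, +119.15°, +133.12°, +158.83°, +170.86°.
Eastward gaps between consecutive values (wrapping around): 11.64°, 55.70°, 224.36°, 13.97°, 25.71°, 12.03°, 16.59°.
Largest gap = 224.36° ⇒ minimal covering band is its complement: 360° − 224.36° = 135.64°.
Band runs from +119.15° eastward to -105.21°, crossing the antimeridian.

135.64°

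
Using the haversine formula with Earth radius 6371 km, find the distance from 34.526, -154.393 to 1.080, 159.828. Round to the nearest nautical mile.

Δλ = 159.828 − -154.393 = 314.221°; wrapped into (−180°, 180°]: -45.779°.
Δφ = 1.080 − 34.526 = -33.446°.
a = sin²(Δφ/2) + cos φ₁ · cos φ₂ · sin²(Δλ/2) = 0.207415.
c = 2·atan2(√a, √(1−a)) = 0.94571 rad → d = 6371·c ≈ 6025.10 km ≈ 3253.29 nmi.

3253 nmi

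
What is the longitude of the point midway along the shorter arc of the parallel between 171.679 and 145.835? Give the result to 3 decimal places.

+158.757°

Signed shortest Δλ from +171.679° to +145.835° is -25.844°.
Midpoint longitude = +171.679° + (-25.844°)/2 = +171.679° − 12.922° = +158.757°.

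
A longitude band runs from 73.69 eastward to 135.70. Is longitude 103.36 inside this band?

Band width going east from +73.69° to +135.70°: ((135.70 − 73.69) mod 360) = 62.01°.
Offset of +103.36° east of the west edge: ((103.36 − 73.69) mod 360) = 29.67°.
29.67° ≤ 62.01° ⇒ inside.

Yes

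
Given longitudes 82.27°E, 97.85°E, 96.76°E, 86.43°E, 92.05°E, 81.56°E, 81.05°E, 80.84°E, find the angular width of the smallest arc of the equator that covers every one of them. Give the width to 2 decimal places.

17.01°

Sort the longitudes: +80.84°, +81.05°, +81.56°, +82.27°, +86.43°, +92.05°, +96.76°, +97.85°.
Eastward gaps between consecutive values (wrapping around): 0.21°, 0.51°, 0.71°, 4.16°, 5.62°, 4.71°, 1.09°, 342.99°.
Largest gap = 342.99° ⇒ minimal covering band is its complement: 360° − 342.99° = 17.01°.
Band runs from +80.84° eastward to +97.85°.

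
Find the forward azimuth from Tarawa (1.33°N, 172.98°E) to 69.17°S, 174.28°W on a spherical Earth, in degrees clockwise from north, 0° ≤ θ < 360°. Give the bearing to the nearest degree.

175°

Δλ = -174.28 − 172.98 = -347.26°; wrapped into (−180°, 180°]: 12.74°.
θ = atan2( sin Δλ · cos φ₂ , cos φ₁ · sin φ₂ − sin φ₁ · cos φ₂ · cos Δλ )
  = atan2(0.07842, -0.94244) = 175.243° → normalised to [0°, 360°): 175.243°.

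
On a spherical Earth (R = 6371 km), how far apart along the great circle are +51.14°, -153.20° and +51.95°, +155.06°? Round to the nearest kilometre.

3502 km

Δλ = 155.06 − -153.20 = 308.26°; wrapped into (−180°, 180°]: -51.74°.
Δφ = 51.95 − 51.14 = 0.81°.
a = sin²(Δφ/2) + cos φ₁ · cos φ₂ · sin²(Δλ/2) = 0.073673.
c = 2·atan2(√a, √(1−a)) = 0.54975 rad → d = 6371·c ≈ 3502.48 km.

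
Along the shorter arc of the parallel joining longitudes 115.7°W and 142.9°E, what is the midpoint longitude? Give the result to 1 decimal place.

166.4°W

Signed shortest Δλ from -115.7° to +142.9° is -101.4°.
Midpoint longitude = -115.7° + (-101.4°)/2 = -115.7° − 50.7° = -166.4°.
(The naïve average (-115.7 + +142.9)/2 = 13.6° is on the wrong side of the globe.)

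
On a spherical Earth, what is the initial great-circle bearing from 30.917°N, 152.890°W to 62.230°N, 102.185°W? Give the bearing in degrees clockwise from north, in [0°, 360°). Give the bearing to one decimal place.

Δλ = -102.185 − -152.890 = 50.705°.
θ = atan2( sin Δλ · cos φ₂ , cos φ₁ · sin φ₂ − sin φ₁ · cos φ₂ · cos Δλ )
  = atan2(0.36058, 0.60749) = 30.691° → normalised to [0°, 360°): 30.691°.

30.7°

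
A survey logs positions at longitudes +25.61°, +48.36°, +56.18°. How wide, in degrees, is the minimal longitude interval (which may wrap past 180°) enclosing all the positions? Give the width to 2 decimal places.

Sort the longitudes: +25.61°, +48.36°, +56.18°.
Eastward gaps between consecutive values (wrapping around): 22.75°, 7.82°, 329.43°.
Largest gap = 329.43° ⇒ minimal covering band is its complement: 360° − 329.43° = 30.57°.
Band runs from +25.61° eastward to +56.18°.

30.57°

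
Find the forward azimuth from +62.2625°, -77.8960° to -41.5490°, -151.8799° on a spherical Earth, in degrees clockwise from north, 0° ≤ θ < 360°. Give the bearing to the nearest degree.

Δλ = -151.8799 − -77.8960 = -73.9839°.
θ = atan2( sin Δλ · cos φ₂ , cos φ₁ · sin φ₂ − sin φ₁ · cos φ₂ · cos Δλ )
  = atan2(-0.71934, -0.49145) = -124.341° → normalised to [0°, 360°): 235.659°.

236°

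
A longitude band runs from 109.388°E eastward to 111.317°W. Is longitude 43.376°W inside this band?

No

Band width going east from +109.388° to -111.317°: ((-111.317 − 109.388) mod 360) = 139.295°.
Offset of -43.376° east of the west edge: ((-43.376 − 109.388) mod 360) = 207.236°.
207.236° > 139.295° ⇒ outside.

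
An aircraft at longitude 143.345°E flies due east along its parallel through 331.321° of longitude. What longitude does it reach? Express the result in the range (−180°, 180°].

Start at +143.345°; shift +331.321° → +474.666°.
+474.666° lies outside (−180°, 180°]; subtract 360° → +114.666°.

114.666°E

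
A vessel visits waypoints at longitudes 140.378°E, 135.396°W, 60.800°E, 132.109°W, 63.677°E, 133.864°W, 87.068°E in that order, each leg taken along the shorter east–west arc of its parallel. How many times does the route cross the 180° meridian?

6

Leg 1: +140.378° → -135.396°, shortest Δλ = 84.226° (east) — crosses 180°.
Leg 2: -135.396° → +60.800°, shortest Δλ = -163.804° (west) — crosses 180°.
Leg 3: +60.800° → -132.109°, shortest Δλ = 167.091° (east) — crosses 180°.
Leg 4: -132.109° → +63.677°, shortest Δλ = -164.214° (west) — crosses 180°.
Leg 5: +63.677° → -133.864°, shortest Δλ = 162.459° (east) — crosses 180°.
Leg 6: -133.864° → +87.068°, shortest Δλ = -139.068° (west) — crosses 180°.
Total crossings: 6.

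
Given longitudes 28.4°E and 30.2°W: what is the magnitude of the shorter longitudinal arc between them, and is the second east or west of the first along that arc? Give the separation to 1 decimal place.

Raw difference: -30.2 − 28.4 = -58.6°.
Normalise into (−180°, 180°]: -58.6° stays -58.6°.
Negative ⇒ the second point lies to the west; separation 58.6°.

58.6° west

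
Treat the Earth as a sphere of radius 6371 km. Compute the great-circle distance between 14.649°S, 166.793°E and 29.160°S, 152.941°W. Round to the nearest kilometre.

4429 km

Δλ = -152.941 − 166.793 = -319.734°; wrapped into (−180°, 180°]: 40.266°.
Δφ = -29.160 − -14.649 = -14.511°.
a = sin²(Δφ/2) + cos φ₁ · cos φ₂ · sin²(Δλ/2) = 0.116046.
c = 2·atan2(√a, √(1−a)) = 0.69523 rad → d = 6371·c ≈ 4429.29 km.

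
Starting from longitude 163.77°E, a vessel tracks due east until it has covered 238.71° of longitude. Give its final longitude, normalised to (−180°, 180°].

Start at +163.77°; shift +238.71° → +402.48°.
+402.48° lies outside (−180°, 180°]; subtract 360° → +42.48°.

42.48°E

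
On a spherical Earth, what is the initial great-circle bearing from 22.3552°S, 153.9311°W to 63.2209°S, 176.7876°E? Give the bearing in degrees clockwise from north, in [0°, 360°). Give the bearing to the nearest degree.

Δλ = 176.7876 − -153.9311 = 330.7187°; wrapped into (−180°, 180°]: -29.2813°.
θ = atan2( sin Δλ · cos φ₂ , cos φ₁ · sin φ₂ − sin φ₁ · cos φ₂ · cos Δλ )
  = atan2(-0.22036, -0.67618) = -161.950° → normalised to [0°, 360°): 198.050°.

198°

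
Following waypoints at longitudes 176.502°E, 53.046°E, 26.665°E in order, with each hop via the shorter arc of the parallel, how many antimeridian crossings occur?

Leg 1: +176.502° → +53.046°, shortest Δλ = -123.456° (west) — does not cross 180°.
Leg 2: +53.046° → +26.665°, shortest Δλ = -26.381° (west) — does not cross 180°.
Total crossings: 0.

0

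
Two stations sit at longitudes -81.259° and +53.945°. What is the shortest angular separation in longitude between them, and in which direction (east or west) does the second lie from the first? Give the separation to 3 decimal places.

135.204° east

Raw difference: 53.945 − -81.259 = 135.204°.
Normalise into (−180°, 180°]: 135.204° stays 135.204°.
Positive ⇒ the second point lies to the east; separation 135.204°.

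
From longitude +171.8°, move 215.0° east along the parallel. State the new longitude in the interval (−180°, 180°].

+26.8°

Start at +171.8°; shift +215.0° → +386.8°.
+386.8° lies outside (−180°, 180°]; subtract 360° → +26.8°.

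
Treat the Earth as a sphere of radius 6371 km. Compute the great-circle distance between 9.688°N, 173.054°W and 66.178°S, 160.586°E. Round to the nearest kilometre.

8707 km

Δλ = 160.586 − -173.054 = 333.640°; wrapped into (−180°, 180°]: -26.360°.
Δφ = -66.178 − 9.688 = -75.866°.
a = sin²(Δφ/2) + cos φ₁ · cos φ₂ · sin²(Δλ/2) = 0.398603.
c = 2·atan2(√a, √(1−a)) = 1.36659 rad → d = 6371·c ≈ 8706.53 km.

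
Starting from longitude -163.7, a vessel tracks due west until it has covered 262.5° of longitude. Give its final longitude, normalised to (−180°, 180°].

-66.2°

Start at -163.7°; shift −262.5° → -426.2°.
-426.2° lies outside (−180°, 180°]; add 360° → -66.2°.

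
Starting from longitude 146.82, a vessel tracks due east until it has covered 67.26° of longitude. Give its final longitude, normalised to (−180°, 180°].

-145.92°

Start at +146.82°; shift +67.26° → +214.08°.
+214.08° lies outside (−180°, 180°]; subtract 360° → -145.92°.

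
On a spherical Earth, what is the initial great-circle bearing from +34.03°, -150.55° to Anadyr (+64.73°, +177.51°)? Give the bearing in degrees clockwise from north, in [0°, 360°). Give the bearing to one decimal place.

337.6°

Δλ = 177.51 − -150.55 = 328.06°; wrapped into (−180°, 180°]: -31.94°.
θ = atan2( sin Δλ · cos φ₂ , cos φ₁ · sin φ₂ − sin φ₁ · cos φ₂ · cos Δλ )
  = atan2(-0.22584, 0.54671) = -22.445° → normalised to [0°, 360°): 337.555°.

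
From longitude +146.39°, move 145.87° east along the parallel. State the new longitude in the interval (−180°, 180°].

Start at +146.39°; shift +145.87° → +292.26°.
+292.26° lies outside (−180°, 180°]; subtract 360° → -67.74°.

-67.74°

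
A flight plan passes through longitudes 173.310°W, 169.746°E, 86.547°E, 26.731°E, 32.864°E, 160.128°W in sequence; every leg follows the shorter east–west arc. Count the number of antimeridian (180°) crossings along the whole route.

Leg 1: -173.310° → +169.746°, shortest Δλ = -16.944° (west) — crosses 180°.
Leg 2: +169.746° → +86.547°, shortest Δλ = -83.199° (west) — does not cross 180°.
Leg 3: +86.547° → +26.731°, shortest Δλ = -59.816° (west) — does not cross 180°.
Leg 4: +26.731° → +32.864°, shortest Δλ = 6.133° (east) — does not cross 180°.
Leg 5: +32.864° → -160.128°, shortest Δλ = 167.008° (east) — crosses 180°.
Total crossings: 2.

2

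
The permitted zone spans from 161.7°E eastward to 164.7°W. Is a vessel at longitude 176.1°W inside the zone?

Band width going east from +161.7° to -164.7°: ((-164.7 − 161.7) mod 360) = 33.6°.
Offset of -176.1° east of the west edge: ((-176.1 − 161.7) mod 360) = 22.2°.
22.2° ≤ 33.6° ⇒ inside.

Yes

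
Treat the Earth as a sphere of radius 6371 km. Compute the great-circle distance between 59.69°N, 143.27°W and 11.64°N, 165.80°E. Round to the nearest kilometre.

6776 km

Δλ = 165.80 − -143.27 = 309.07°; wrapped into (−180°, 180°]: -50.93°.
Δφ = 11.64 − 59.69 = -48.05°.
a = sin²(Δφ/2) + cos φ₁ · cos φ₂ · sin²(Δλ/2) = 0.257138.
c = 2·atan2(√a, √(1−a)) = 1.06360 rad → d = 6371·c ≈ 6776.23 km.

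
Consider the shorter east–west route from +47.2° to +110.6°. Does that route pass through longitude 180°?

No

Signed shortest Δλ = ((110.6 − 47.2 + 180) mod 360) − 180 = 63.4°.
Going east by 63.4° from +47.2° reaches +110.6° without touching 180°.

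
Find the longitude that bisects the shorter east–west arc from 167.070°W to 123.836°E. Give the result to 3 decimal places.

Signed shortest Δλ from -167.070° to +123.836° is -69.094°.
Midpoint longitude = -167.070° + (-69.094°)/2 = -167.070° − 34.547° = -201.617°.
Normalise into (−180°, 180°]: +158.383°.
(The naïve average (-167.070 + +123.836)/2 = -21.617° is on the wrong side of the globe.)

158.383°E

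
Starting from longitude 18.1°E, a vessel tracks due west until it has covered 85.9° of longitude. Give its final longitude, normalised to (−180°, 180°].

67.8°W

Start at +18.1°; shift −85.9° → -67.8°.
-67.8° already lies in (−180°, 180°].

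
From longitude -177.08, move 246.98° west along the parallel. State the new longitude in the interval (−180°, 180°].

Start at -177.08°; shift −246.98° → -424.06°.
-424.06° lies outside (−180°, 180°]; add 360° → -64.06°.

-64.06°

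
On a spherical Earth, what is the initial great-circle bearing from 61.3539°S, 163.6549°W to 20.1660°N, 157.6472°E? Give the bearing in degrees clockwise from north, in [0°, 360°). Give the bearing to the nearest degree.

324°

Δλ = 157.6472 − -163.6549 = 321.3021°; wrapped into (−180°, 180°]: -38.6979°.
θ = atan2( sin Δλ · cos φ₂ , cos φ₁ · sin φ₂ − sin φ₁ · cos φ₂ · cos Δλ )
  = atan2(-0.58689, 0.80820) = -35.986° → normalised to [0°, 360°): 324.014°.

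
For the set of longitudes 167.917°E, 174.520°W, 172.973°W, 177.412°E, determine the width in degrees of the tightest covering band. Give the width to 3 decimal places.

19.110°

Sort the longitudes: -174.520°, -172.973°, +167.917°, +177.412°.
Eastward gaps between consecutive values (wrapping around): 1.547°, 340.890°, 9.495°, 8.068°.
Largest gap = 340.890° ⇒ minimal covering band is its complement: 360° − 340.890° = 19.110°.
Band runs from +167.917° eastward to -172.973°, crossing the antimeridian.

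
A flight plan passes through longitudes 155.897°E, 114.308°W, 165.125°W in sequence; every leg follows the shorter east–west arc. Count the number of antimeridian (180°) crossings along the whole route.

1

Leg 1: +155.897° → -114.308°, shortest Δλ = 89.795° (east) — crosses 180°.
Leg 2: -114.308° → -165.125°, shortest Δλ = -50.817° (west) — does not cross 180°.
Total crossings: 1.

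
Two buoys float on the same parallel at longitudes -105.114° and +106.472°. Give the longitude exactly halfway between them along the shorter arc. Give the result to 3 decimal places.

-179.321°

Signed shortest Δλ from -105.114° to +106.472° is -148.414°.
Midpoint longitude = -105.114° + (-148.414°)/2 = -105.114° − 74.207° = -179.321°.
(The naïve average (-105.114 + +106.472)/2 = 0.679° is on the wrong side of the globe.)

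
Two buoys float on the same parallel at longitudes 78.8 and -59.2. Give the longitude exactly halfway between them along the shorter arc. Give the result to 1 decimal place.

Signed shortest Δλ from +78.8° to -59.2° is -138.0°.
Midpoint longitude = +78.8° + (-138.0°)/2 = +78.8° − 69.0° = +9.8°.

+9.8°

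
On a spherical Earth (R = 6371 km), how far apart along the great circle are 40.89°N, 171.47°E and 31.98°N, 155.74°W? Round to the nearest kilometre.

3075 km

Δλ = -155.74 − 171.47 = -327.21°; wrapped into (−180°, 180°]: 32.79°.
Δφ = 31.98 − 40.89 = -8.91°.
a = sin²(Δφ/2) + cos φ₁ · cos φ₂ · sin²(Δλ/2) = 0.057121.
c = 2·atan2(√a, √(1−a)) = 0.48267 rad → d = 6371·c ≈ 3075.09 km.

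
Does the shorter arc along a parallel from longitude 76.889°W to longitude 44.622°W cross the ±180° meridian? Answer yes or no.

Signed shortest Δλ = ((-44.622 − -76.889 + 180) mod 360) − 180 = 32.267°.
Going east by 32.267° from -76.889° reaches -44.622° without touching 180°.

No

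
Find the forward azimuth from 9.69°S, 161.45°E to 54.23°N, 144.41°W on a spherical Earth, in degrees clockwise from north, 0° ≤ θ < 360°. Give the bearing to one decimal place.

Δλ = -144.41 − 161.45 = -305.86°; wrapped into (−180°, 180°]: 54.14°.
θ = atan2( sin Δλ · cos φ₂ , cos φ₁ · sin φ₂ − sin φ₁ · cos φ₂ · cos Δλ )
  = atan2(0.47374, 0.85743) = 28.921° → normalised to [0°, 360°): 28.921°.

28.9°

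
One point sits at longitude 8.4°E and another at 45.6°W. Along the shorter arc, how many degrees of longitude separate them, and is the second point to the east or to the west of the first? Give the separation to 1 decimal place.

54.0° west

Raw difference: -45.6 − 8.4 = -54.0°.
Normalise into (−180°, 180°]: -54.0° stays -54.0°.
Negative ⇒ the second point lies to the west; separation 54.0°.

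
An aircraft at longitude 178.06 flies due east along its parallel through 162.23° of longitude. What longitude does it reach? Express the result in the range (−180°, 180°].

-19.71°

Start at +178.06°; shift +162.23° → +340.29°.
+340.29° lies outside (−180°, 180°]; subtract 360° → -19.71°.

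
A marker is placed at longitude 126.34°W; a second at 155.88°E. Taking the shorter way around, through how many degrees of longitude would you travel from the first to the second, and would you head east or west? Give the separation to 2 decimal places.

77.78° west

Raw difference: 155.88 − -126.34 = 282.22°.
Normalise into (−180°, 180°]: 282.22° − 360° = -77.78°.
Negative ⇒ the second point lies to the west; separation 77.78°.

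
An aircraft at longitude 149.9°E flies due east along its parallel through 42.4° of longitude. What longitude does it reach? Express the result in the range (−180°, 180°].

Start at +149.9°; shift +42.4° → +192.3°.
+192.3° lies outside (−180°, 180°]; subtract 360° → -167.7°.

167.7°W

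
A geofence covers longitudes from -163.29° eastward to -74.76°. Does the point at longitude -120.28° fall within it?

Yes

Band width going east from -163.29° to -74.76°: ((-74.76 − -163.29) mod 360) = 88.53°.
Offset of -120.28° east of the west edge: ((-120.28 − -163.29) mod 360) = 43.01°.
43.01° ≤ 88.53° ⇒ inside.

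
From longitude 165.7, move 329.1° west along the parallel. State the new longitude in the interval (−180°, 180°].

-163.4°

Start at +165.7°; shift −329.1° → -163.4°.
-163.4° already lies in (−180°, 180°].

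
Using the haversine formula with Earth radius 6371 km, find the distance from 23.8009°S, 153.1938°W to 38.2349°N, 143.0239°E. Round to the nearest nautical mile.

5170 nmi

Δλ = 143.0239 − -153.1938 = 296.2177°; wrapped into (−180°, 180°]: -63.7823°.
Δφ = 38.2349 − -23.8009 = 62.0358°.
a = sin²(Δφ/2) + cos φ₁ · cos φ₂ · sin²(Δλ/2) = 0.466129.
c = 2·atan2(√a, √(1−a)) = 1.50300 rad → d = 6371·c ≈ 9575.63 km ≈ 5170.43 nmi.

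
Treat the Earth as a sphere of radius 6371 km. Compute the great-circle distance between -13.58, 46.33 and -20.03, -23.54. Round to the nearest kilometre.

7422 km

Δλ = -23.54 − 46.33 = -69.87°.
Δφ = -20.03 − -13.58 = -6.45°.
a = sin²(Δφ/2) + cos φ₁ · cos φ₂ · sin²(Δλ/2) = 0.302641.
c = 2·atan2(√a, √(1−a)) = 1.16504 rad → d = 6371·c ≈ 7422.44 km.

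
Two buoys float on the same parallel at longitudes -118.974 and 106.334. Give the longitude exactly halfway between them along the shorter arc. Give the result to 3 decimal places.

+173.680°

Signed shortest Δλ from -118.974° to +106.334° is -134.692°.
Midpoint longitude = -118.974° + (-134.692°)/2 = -118.974° − 67.346° = -186.320°.
Normalise into (−180°, 180°]: +173.680°.
(The naïve average (-118.974 + +106.334)/2 = -6.32° is on the wrong side of the globe.)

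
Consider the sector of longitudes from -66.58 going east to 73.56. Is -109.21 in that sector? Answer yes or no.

No

Band width going east from -66.58° to +73.56°: ((73.56 − -66.58) mod 360) = 140.14°.
Offset of -109.21° east of the west edge: ((-109.21 − -66.58) mod 360) = 317.37°.
317.37° > 140.14° ⇒ outside.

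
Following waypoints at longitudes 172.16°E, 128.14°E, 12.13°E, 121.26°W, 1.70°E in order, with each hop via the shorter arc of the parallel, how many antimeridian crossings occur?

Leg 1: +172.16° → +128.14°, shortest Δλ = -44.02° (west) — does not cross 180°.
Leg 2: +128.14° → +12.13°, shortest Δλ = -116.01° (west) — does not cross 180°.
Leg 3: +12.13° → -121.26°, shortest Δλ = -133.39° (west) — does not cross 180°.
Leg 4: -121.26° → +1.70°, shortest Δλ = 122.96° (east) — does not cross 180°.
Total crossings: 0.

0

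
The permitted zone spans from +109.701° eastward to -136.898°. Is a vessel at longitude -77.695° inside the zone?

No

Band width going east from +109.701° to -136.898°: ((-136.898 − 109.701) mod 360) = 113.401°.
Offset of -77.695° east of the west edge: ((-77.695 − 109.701) mod 360) = 172.604°.
172.604° > 113.401° ⇒ outside.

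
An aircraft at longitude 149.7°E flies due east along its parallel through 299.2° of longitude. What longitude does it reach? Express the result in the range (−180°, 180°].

Start at +149.7°; shift +299.2° → +448.9°.
+448.9° lies outside (−180°, 180°]; subtract 360° → +88.9°.

88.9°E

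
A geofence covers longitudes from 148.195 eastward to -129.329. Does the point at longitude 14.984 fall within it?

No

Band width going east from +148.195° to -129.329°: ((-129.329 − 148.195) mod 360) = 82.476°.
Offset of +14.984° east of the west edge: ((14.984 − 148.195) mod 360) = 226.789°.
226.789° > 82.476° ⇒ outside.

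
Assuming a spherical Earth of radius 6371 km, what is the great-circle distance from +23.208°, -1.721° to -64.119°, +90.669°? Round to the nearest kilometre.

12431 km

Δλ = 90.669 − -1.721 = 92.390°.
Δφ = -64.119 − 23.208 = -87.327°.
a = sin²(Δφ/2) + cos φ₁ · cos φ₂ · sin²(Δλ/2) = 0.685638.
c = 2·atan2(√a, √(1−a)) = 1.95118 rad → d = 6371·c ≈ 12430.96 km.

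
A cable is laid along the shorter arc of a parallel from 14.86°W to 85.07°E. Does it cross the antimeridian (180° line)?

Signed shortest Δλ = ((85.07 − -14.86 + 180) mod 360) − 180 = 99.93°.
Going east by 99.93° from -14.86° reaches +85.07° without touching 180°.

No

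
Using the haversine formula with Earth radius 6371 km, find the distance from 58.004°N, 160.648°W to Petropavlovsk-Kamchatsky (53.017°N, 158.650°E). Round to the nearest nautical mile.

1393 nmi

Δλ = 158.650 − -160.648 = 319.298°; wrapped into (−180°, 180°]: -40.702°.
Δφ = 53.017 − 58.004 = -4.987°.
a = sin²(Δφ/2) + cos φ₁ · cos φ₂ · sin²(Δλ/2) = 0.040444.
c = 2·atan2(√a, √(1−a)) = 0.40498 rad → d = 6371·c ≈ 2580.10 km ≈ 1393.14 nmi.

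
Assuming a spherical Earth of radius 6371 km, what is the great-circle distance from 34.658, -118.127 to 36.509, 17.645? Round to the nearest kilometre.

10873 km

Δλ = 17.645 − -118.127 = 135.772°.
Δφ = 36.509 − 34.658 = 1.851°.
a = sin²(Δφ/2) + cos φ₁ · cos φ₂ · sin²(Δλ/2) = 0.567711.
c = 2·atan2(√a, √(1−a)) = 1.70664 rad → d = 6371·c ≈ 10872.98 km.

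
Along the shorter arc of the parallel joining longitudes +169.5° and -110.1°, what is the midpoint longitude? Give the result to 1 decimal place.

Signed shortest Δλ from +169.5° to -110.1° is +80.4°.
Midpoint longitude = +169.5° + (+80.4°)/2 = +169.5° + 40.2° = +209.7°.
Normalise into (−180°, 180°]: -150.3°.
(The naïve average (+169.5 + -110.1)/2 = 29.7° is on the wrong side of the globe.)

-150.3°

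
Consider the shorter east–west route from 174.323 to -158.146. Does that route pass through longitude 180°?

Yes

Naïve |-158.146 − 174.323| = 332.469° > 180°, so the shorter arc goes the other way round — across 180°.
Signed shortest Δλ = ((-158.146 − 174.323 + 180) mod 360) − 180 = 27.531°.
Going east by 27.531° from +174.323° passes through 180° before reaching -158.146°.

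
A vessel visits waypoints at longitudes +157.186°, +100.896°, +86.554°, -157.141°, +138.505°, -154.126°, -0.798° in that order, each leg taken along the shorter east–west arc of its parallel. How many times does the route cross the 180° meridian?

Leg 1: +157.186° → +100.896°, shortest Δλ = -56.29° (west) — does not cross 180°.
Leg 2: +100.896° → +86.554°, shortest Δλ = -14.342° (west) — does not cross 180°.
Leg 3: +86.554° → -157.141°, shortest Δλ = 116.305° (east) — crosses 180°.
Leg 4: -157.141° → +138.505°, shortest Δλ = -64.354° (west) — crosses 180°.
Leg 5: +138.505° → -154.126°, shortest Δλ = 67.369° (east) — crosses 180°.
Leg 6: -154.126° → -0.798°, shortest Δλ = 153.328° (east) — does not cross 180°.
Total crossings: 3.

3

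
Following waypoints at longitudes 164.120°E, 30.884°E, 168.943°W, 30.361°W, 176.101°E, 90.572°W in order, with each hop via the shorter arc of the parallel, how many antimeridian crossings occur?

Leg 1: +164.120° → +30.884°, shortest Δλ = -133.236° (west) — does not cross 180°.
Leg 2: +30.884° → -168.943°, shortest Δλ = 160.173° (east) — crosses 180°.
Leg 3: -168.943° → -30.361°, shortest Δλ = 138.582° (east) — does not cross 180°.
Leg 4: -30.361° → +176.101°, shortest Δλ = -153.538° (west) — crosses 180°.
Leg 5: +176.101° → -90.572°, shortest Δλ = 93.327° (east) — crosses 180°.
Total crossings: 3.

3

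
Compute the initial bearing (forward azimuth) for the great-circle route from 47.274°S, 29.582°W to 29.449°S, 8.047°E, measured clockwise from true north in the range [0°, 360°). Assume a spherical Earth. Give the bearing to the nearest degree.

72°

Δλ = 8.047 − -29.582 = 37.629°.
θ = atan2( sin Δλ · cos φ₂ , cos φ₁ · sin φ₂ − sin φ₁ · cos φ₂ · cos Δλ )
  = atan2(0.53166, 0.17304) = 71.971° → normalised to [0°, 360°): 71.971°.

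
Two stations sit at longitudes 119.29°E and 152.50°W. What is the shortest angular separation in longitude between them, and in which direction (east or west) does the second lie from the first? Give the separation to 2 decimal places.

Raw difference: -152.50 − 119.29 = -271.79°.
Normalise into (−180°, 180°]: -271.79° + 360° = 88.21°.
Positive ⇒ the second point lies to the east; separation 88.21°.

88.21° east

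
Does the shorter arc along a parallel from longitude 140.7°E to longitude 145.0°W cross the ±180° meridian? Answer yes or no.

Yes

Naïve |-145.0 − 140.7| = 285.7° > 180°, so the shorter arc goes the other way round — across 180°.
Signed shortest Δλ = ((-145.0 − 140.7 + 180) mod 360) − 180 = 74.3°.
Going east by 74.3° from +140.7° passes through 180° before reaching -145.0°.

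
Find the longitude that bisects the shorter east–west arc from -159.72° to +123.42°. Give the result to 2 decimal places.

+161.85°

Signed shortest Δλ from -159.72° to +123.42° is -76.86°.
Midpoint longitude = -159.72° + (-76.86°)/2 = -159.72° − 38.43° = -198.15°.
Normalise into (−180°, 180°]: +161.85°.
(The naïve average (-159.72 + +123.42)/2 = -18.15° is on the wrong side of the globe.)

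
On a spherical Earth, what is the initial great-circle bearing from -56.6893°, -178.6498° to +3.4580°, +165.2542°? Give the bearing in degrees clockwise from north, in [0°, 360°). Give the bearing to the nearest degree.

Δλ = 165.2542 − -178.6498 = 343.9040°; wrapped into (−180°, 180°]: -16.0960°.
θ = atan2( sin Δλ · cos φ₂ , cos φ₁ · sin φ₂ − sin φ₁ · cos φ₂ · cos Δλ )
  = atan2(-0.27674, 0.83461) = -18.345° → normalised to [0°, 360°): 341.655°.

342°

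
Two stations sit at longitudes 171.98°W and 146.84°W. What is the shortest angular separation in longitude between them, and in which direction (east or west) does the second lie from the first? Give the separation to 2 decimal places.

25.14° east

Raw difference: -146.84 − -171.98 = 25.14°.
Normalise into (−180°, 180°]: 25.14° stays 25.14°.
Positive ⇒ the second point lies to the east; separation 25.14°.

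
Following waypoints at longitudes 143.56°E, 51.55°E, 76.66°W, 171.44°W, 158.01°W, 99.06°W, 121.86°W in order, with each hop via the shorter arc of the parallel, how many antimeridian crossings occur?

Leg 1: +143.56° → +51.55°, shortest Δλ = -92.01° (west) — does not cross 180°.
Leg 2: +51.55° → -76.66°, shortest Δλ = -128.21° (west) — does not cross 180°.
Leg 3: -76.66° → -171.44°, shortest Δλ = -94.78° (west) — does not cross 180°.
Leg 4: -171.44° → -158.01°, shortest Δλ = 13.43° (east) — does not cross 180°.
Leg 5: -158.01° → -99.06°, shortest Δλ = 58.95° (east) — does not cross 180°.
Leg 6: -99.06° → -121.86°, shortest Δλ = -22.8° (west) — does not cross 180°.
Total crossings: 0.

0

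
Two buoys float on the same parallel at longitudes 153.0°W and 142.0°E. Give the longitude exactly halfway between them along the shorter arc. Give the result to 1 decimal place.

Signed shortest Δλ from -153.0° to +142.0° is -65.0°.
Midpoint longitude = -153.0° + (-65.0°)/2 = -153.0° − 32.5° = -185.5°.
Normalise into (−180°, 180°]: +174.5°.
(The naïve average (-153.0 + +142.0)/2 = -5.5° is on the wrong side of the globe.)

174.5°E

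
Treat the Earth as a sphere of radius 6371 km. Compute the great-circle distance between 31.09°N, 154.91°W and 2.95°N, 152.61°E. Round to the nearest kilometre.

6317 km

Δλ = 152.61 − -154.91 = 307.52°; wrapped into (−180°, 180°]: -52.48°.
Δφ = 2.95 − 31.09 = -28.14°.
a = sin²(Δφ/2) + cos φ₁ · cos φ₂ · sin²(Δλ/2) = 0.226281.
c = 2·atan2(√a, √(1−a)) = 0.99150 rad → d = 6371·c ≈ 6316.82 km.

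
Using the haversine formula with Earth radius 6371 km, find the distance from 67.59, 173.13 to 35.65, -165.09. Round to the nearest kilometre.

Δλ = -165.09 − 173.13 = -338.22°; wrapped into (−180°, 180°]: 21.78°.
Δφ = 35.65 − 67.59 = -31.94°.
a = sin²(Δφ/2) + cos φ₁ · cos φ₂ · sin²(Δλ/2) = 0.086756.
c = 2·atan2(√a, √(1−a)) = 0.59795 rad → d = 6371·c ≈ 3809.57 km.

3810 km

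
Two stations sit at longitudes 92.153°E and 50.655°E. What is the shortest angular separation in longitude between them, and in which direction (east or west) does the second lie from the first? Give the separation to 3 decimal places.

Raw difference: 50.655 − 92.153 = -41.498°.
Normalise into (−180°, 180°]: -41.498° stays -41.498°.
Negative ⇒ the second point lies to the west; separation 41.498°.

41.498° west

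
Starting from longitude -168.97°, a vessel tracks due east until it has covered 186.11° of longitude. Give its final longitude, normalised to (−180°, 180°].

+17.14°

Start at -168.97°; shift +186.11° → +17.14°.
+17.14° already lies in (−180°, 180°].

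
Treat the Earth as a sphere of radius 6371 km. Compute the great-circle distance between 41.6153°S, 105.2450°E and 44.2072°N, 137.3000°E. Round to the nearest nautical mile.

5434 nmi

Δλ = 137.3000 − 105.2450 = 32.0550°.
Δφ = 44.2072 − -41.6153 = 85.8225°.
a = sin²(Δφ/2) + cos φ₁ · cos φ₂ · sin²(Δλ/2) = 0.504430.
c = 2·atan2(√a, √(1−a)) = 1.57966 rad → d = 6371·c ≈ 10063.99 km ≈ 5434.12 nmi.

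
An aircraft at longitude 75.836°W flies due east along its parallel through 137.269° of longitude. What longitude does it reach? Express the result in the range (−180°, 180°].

61.433°E

Start at -75.836°; shift +137.269° → +61.433°.
+61.433° already lies in (−180°, 180°].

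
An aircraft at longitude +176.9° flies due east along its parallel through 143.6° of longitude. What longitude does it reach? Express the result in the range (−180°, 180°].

-39.5°

Start at +176.9°; shift +143.6° → +320.5°.
+320.5° lies outside (−180°, 180°]; subtract 360° → -39.5°.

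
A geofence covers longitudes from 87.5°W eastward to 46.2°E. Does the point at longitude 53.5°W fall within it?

Band width going east from -87.5° to +46.2°: ((46.2 − -87.5) mod 360) = 133.7°.
Offset of -53.5° east of the west edge: ((-53.5 − -87.5) mod 360) = 34.0°.
34.0° ≤ 133.7° ⇒ inside.

Yes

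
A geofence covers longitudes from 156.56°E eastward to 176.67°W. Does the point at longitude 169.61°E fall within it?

Yes

Band width going east from +156.56° to -176.67°: ((-176.67 − 156.56) mod 360) = 26.77°.
Offset of +169.61° east of the west edge: ((169.61 − 156.56) mod 360) = 13.05°.
13.05° ≤ 26.77° ⇒ inside.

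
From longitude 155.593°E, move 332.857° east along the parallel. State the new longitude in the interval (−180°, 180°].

128.450°E

Start at +155.593°; shift +332.857° → +488.450°.
+488.450° lies outside (−180°, 180°]; subtract 360° → +128.450°.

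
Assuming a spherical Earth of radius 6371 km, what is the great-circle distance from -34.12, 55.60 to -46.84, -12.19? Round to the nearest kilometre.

Δλ = -12.19 − 55.60 = -67.79°.
Δφ = -46.84 − -34.12 = -12.72°.
a = sin²(Δφ/2) + cos φ₁ · cos φ₂ · sin²(Δλ/2) = 0.188387.
c = 2·atan2(√a, √(1−a)) = 0.89794 rad → d = 6371·c ≈ 5720.74 km.

5721 km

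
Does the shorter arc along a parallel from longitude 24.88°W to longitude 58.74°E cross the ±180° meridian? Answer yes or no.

No

Signed shortest Δλ = ((58.74 − -24.88 + 180) mod 360) − 180 = 83.62°.
Going east by 83.62° from -24.88° reaches +58.74° without touching 180°.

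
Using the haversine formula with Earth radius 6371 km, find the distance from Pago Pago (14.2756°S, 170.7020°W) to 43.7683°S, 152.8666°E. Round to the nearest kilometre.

4760 km

Δλ = 152.8666 − -170.7020 = 323.5686°; wrapped into (−180°, 180°]: -36.4314°.
Δφ = -43.7683 − -14.2756 = -29.4927°.
a = sin²(Δφ/2) + cos φ₁ · cos φ₂ · sin²(Δλ/2) = 0.133177.
c = 2·atan2(√a, √(1−a)) = 0.74712 rad → d = 6371·c ≈ 4759.92 km.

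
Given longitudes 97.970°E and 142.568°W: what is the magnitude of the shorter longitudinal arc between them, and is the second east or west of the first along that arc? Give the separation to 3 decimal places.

119.462° east

Raw difference: -142.568 − 97.970 = -240.538°.
Normalise into (−180°, 180°]: -240.538° + 360° = 119.462°.
Positive ⇒ the second point lies to the east; separation 119.462°.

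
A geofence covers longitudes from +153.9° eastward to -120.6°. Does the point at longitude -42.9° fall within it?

Band width going east from +153.9° to -120.6°: ((-120.6 − 153.9) mod 360) = 85.5°.
Offset of -42.9° east of the west edge: ((-42.9 − 153.9) mod 360) = 163.2°.
163.2° > 85.5° ⇒ outside.

No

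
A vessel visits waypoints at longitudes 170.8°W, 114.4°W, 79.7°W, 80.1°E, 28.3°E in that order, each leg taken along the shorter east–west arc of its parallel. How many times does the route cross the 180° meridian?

Leg 1: -170.8° → -114.4°, shortest Δλ = 56.4° (east) — does not cross 180°.
Leg 2: -114.4° → -79.7°, shortest Δλ = 34.7° (east) — does not cross 180°.
Leg 3: -79.7° → +80.1°, shortest Δλ = 159.8° (east) — does not cross 180°.
Leg 4: +80.1° → +28.3°, shortest Δλ = -51.8° (west) — does not cross 180°.
Total crossings: 0.

0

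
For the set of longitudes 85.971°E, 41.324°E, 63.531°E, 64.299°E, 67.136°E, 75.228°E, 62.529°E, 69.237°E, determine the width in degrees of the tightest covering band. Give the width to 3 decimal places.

Sort the longitudes: +41.324°, +62.529°, +63.531°, +64.299°, +67.136°, +69.237°, +75.228°, +85.971°.
Eastward gaps between consecutive values (wrapping around): 21.205°, 1.002°, 0.768°, 2.837°, 2.101°, 5.991°, 10.743°, 315.353°.
Largest gap = 315.353° ⇒ minimal covering band is its complement: 360° − 315.353° = 44.647°.
Band runs from +41.324° eastward to +85.971°.

44.647°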